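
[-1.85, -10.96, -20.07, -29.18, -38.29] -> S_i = -1.85 + -9.11*i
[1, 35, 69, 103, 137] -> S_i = 1 + 34*i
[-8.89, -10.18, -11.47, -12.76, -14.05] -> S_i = -8.89 + -1.29*i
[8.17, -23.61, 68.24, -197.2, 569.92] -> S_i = 8.17*(-2.89)^i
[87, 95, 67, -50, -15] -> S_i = Random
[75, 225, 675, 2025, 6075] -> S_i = 75*3^i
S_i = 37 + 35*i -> [37, 72, 107, 142, 177]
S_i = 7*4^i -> [7, 28, 112, 448, 1792]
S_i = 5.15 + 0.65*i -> [5.15, 5.8, 6.45, 7.1, 7.75]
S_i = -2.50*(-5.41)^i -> [-2.5, 13.52, -73.17, 395.85, -2141.55]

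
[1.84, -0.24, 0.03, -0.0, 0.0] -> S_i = 1.84*(-0.13)^i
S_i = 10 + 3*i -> [10, 13, 16, 19, 22]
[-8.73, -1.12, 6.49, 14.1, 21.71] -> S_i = -8.73 + 7.61*i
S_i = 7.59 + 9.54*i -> [7.59, 17.13, 26.67, 36.21, 45.75]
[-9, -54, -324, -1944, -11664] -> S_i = -9*6^i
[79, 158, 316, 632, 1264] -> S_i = 79*2^i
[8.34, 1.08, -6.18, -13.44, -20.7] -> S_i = 8.34 + -7.26*i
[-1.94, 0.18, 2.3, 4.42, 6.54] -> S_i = -1.94 + 2.12*i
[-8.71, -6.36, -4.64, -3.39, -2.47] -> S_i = -8.71*0.73^i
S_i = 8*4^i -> [8, 32, 128, 512, 2048]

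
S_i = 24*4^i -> [24, 96, 384, 1536, 6144]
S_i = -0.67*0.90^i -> [-0.67, -0.6, -0.54, -0.49, -0.44]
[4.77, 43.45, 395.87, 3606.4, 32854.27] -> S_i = 4.77*9.11^i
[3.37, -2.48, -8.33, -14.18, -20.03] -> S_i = 3.37 + -5.85*i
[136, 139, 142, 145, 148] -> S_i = 136 + 3*i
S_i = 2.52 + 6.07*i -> [2.52, 8.59, 14.66, 20.73, 26.8]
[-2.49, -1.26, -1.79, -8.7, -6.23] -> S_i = Random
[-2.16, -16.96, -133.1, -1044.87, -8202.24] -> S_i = -2.16*7.85^i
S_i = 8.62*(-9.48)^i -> [8.62, -81.72, 774.68, -7343.99, 69621.06]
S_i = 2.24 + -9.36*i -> [2.24, -7.12, -16.48, -25.84, -35.2]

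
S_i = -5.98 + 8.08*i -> [-5.98, 2.1, 10.18, 18.26, 26.34]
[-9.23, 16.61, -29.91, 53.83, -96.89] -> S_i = -9.23*(-1.80)^i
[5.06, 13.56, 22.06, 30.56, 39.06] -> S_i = 5.06 + 8.50*i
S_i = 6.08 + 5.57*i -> [6.08, 11.65, 17.22, 22.79, 28.36]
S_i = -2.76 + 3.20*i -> [-2.76, 0.44, 3.64, 6.84, 10.04]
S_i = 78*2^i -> [78, 156, 312, 624, 1248]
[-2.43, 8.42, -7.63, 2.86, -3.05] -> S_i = Random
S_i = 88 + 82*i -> [88, 170, 252, 334, 416]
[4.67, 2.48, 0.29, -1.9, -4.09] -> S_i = 4.67 + -2.19*i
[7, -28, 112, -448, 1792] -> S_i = 7*-4^i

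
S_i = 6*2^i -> [6, 12, 24, 48, 96]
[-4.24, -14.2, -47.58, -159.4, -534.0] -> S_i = -4.24*3.35^i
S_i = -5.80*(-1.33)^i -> [-5.8, 7.71, -10.26, 13.65, -18.15]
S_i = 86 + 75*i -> [86, 161, 236, 311, 386]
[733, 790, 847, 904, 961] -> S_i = 733 + 57*i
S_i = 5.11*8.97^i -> [5.11, 45.84, 411.16, 3688.06, 33081.92]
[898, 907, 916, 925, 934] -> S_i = 898 + 9*i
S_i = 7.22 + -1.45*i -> [7.22, 5.77, 4.32, 2.87, 1.42]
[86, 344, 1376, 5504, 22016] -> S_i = 86*4^i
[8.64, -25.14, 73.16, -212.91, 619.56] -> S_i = 8.64*(-2.91)^i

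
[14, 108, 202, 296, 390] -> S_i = 14 + 94*i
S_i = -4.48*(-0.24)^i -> [-4.48, 1.08, -0.26, 0.06, -0.01]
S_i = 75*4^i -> [75, 300, 1200, 4800, 19200]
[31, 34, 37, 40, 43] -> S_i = 31 + 3*i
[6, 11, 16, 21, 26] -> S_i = 6 + 5*i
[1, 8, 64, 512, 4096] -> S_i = 1*8^i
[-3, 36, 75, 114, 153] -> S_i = -3 + 39*i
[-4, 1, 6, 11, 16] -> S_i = -4 + 5*i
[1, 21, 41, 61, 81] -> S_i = 1 + 20*i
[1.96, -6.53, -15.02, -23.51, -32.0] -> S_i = 1.96 + -8.49*i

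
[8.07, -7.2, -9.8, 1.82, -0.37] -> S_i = Random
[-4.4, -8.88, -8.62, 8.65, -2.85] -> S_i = Random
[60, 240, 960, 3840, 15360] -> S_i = 60*4^i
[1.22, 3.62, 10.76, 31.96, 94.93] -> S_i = 1.22*2.97^i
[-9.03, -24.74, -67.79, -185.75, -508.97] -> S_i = -9.03*2.74^i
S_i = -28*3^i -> [-28, -84, -252, -756, -2268]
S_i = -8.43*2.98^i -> [-8.43, -25.12, -74.86, -223.09, -664.8]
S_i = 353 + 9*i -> [353, 362, 371, 380, 389]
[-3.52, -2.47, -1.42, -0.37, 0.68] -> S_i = -3.52 + 1.05*i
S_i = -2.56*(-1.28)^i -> [-2.56, 3.28, -4.19, 5.37, -6.87]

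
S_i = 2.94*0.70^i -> [2.94, 2.06, 1.44, 1.01, 0.71]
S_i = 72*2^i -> [72, 144, 288, 576, 1152]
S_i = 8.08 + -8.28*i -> [8.08, -0.2, -8.48, -16.76, -25.04]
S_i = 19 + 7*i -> [19, 26, 33, 40, 47]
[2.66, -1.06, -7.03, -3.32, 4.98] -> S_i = Random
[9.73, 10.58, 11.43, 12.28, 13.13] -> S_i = 9.73 + 0.85*i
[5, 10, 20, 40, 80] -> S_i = 5*2^i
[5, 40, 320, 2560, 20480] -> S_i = 5*8^i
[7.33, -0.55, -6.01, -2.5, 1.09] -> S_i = Random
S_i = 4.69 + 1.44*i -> [4.69, 6.13, 7.57, 9.01, 10.45]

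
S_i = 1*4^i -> [1, 4, 16, 64, 256]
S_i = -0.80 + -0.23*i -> [-0.8, -1.03, -1.26, -1.49, -1.72]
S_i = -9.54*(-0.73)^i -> [-9.54, 6.96, -5.08, 3.71, -2.71]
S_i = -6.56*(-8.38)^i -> [-6.56, 54.97, -460.67, 3860.43, -32350.42]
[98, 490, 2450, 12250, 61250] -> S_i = 98*5^i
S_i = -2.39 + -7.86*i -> [-2.39, -10.25, -18.11, -25.97, -33.83]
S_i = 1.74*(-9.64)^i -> [1.74, -16.77, 161.7, -1558.76, 15026.48]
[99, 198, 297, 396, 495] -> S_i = 99 + 99*i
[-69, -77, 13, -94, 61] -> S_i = Random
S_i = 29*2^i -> [29, 58, 116, 232, 464]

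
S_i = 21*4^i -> [21, 84, 336, 1344, 5376]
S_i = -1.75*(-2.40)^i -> [-1.75, 4.2, -10.08, 24.19, -58.06]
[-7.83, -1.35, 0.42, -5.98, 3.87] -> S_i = Random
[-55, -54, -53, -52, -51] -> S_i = -55 + 1*i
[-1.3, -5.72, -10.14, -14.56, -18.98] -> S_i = -1.30 + -4.42*i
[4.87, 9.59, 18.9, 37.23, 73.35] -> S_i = 4.87*1.97^i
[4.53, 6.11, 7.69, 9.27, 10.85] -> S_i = 4.53 + 1.58*i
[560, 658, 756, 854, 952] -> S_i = 560 + 98*i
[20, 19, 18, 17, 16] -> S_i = 20 + -1*i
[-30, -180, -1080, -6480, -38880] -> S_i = -30*6^i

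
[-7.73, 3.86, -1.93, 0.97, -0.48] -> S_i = -7.73*(-0.50)^i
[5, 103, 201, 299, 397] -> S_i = 5 + 98*i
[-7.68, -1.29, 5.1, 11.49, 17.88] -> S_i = -7.68 + 6.39*i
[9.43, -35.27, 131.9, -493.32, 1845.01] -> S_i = 9.43*(-3.74)^i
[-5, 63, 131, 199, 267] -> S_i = -5 + 68*i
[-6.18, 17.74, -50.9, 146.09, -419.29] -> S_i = -6.18*(-2.87)^i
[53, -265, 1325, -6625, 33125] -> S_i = 53*-5^i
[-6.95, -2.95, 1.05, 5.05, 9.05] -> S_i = -6.95 + 4.00*i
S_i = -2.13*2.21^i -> [-2.13, -4.71, -10.4, -22.99, -50.81]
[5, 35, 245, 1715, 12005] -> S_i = 5*7^i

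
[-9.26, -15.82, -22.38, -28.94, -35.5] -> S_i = -9.26 + -6.56*i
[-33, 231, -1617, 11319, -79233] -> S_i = -33*-7^i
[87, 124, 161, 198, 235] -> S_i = 87 + 37*i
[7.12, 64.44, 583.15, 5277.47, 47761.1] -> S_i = 7.12*9.05^i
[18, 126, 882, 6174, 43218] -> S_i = 18*7^i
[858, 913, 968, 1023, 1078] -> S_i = 858 + 55*i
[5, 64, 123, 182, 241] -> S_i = 5 + 59*i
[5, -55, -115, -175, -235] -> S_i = 5 + -60*i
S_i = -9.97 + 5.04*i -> [-9.97, -4.93, 0.11, 5.15, 10.19]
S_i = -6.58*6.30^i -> [-6.58, -41.45, -261.16, -1645.31, -10365.45]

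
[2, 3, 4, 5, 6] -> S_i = 2 + 1*i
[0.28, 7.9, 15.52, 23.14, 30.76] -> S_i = 0.28 + 7.62*i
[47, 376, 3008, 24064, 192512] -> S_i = 47*8^i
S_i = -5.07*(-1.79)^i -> [-5.07, 9.08, -16.24, 29.08, -52.05]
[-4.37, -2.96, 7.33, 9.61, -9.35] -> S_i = Random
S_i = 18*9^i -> [18, 162, 1458, 13122, 118098]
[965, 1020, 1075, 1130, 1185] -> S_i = 965 + 55*i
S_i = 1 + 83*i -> [1, 84, 167, 250, 333]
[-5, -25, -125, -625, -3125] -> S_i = -5*5^i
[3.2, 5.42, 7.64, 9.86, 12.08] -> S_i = 3.20 + 2.22*i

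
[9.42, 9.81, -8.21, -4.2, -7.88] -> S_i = Random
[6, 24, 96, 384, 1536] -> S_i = 6*4^i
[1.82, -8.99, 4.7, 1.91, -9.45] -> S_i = Random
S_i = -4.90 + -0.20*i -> [-4.9, -5.1, -5.3, -5.5, -5.7]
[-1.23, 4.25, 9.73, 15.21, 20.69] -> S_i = -1.23 + 5.48*i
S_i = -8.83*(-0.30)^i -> [-8.83, 2.65, -0.79, 0.24, -0.07]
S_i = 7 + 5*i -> [7, 12, 17, 22, 27]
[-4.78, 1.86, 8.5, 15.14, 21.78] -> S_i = -4.78 + 6.64*i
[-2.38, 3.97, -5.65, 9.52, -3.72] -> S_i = Random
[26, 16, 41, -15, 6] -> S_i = Random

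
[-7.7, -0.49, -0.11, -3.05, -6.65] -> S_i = Random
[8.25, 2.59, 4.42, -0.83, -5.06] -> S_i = Random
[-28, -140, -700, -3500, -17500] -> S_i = -28*5^i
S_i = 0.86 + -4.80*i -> [0.86, -3.94, -8.74, -13.54, -18.34]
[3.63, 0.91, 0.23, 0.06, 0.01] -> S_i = 3.63*0.25^i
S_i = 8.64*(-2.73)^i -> [8.64, -23.59, 64.39, -175.79, 479.92]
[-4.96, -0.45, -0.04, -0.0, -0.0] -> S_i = -4.96*0.09^i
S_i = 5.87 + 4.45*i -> [5.87, 10.32, 14.77, 19.22, 23.67]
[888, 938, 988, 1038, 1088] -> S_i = 888 + 50*i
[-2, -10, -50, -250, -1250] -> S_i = -2*5^i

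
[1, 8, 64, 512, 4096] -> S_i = 1*8^i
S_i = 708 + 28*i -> [708, 736, 764, 792, 820]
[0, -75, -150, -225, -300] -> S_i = 0 + -75*i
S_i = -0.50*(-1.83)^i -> [-0.5, 0.92, -1.67, 3.06, -5.61]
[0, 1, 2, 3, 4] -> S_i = 0 + 1*i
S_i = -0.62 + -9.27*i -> [-0.62, -9.89, -19.16, -28.43, -37.7]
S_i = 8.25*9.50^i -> [8.25, 78.38, 744.56, 7073.34, 67196.77]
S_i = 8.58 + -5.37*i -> [8.58, 3.21, -2.16, -7.53, -12.9]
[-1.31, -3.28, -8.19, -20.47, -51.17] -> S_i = -1.31*2.50^i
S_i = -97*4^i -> [-97, -388, -1552, -6208, -24832]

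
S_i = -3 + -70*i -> [-3, -73, -143, -213, -283]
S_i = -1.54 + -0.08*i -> [-1.54, -1.62, -1.7, -1.78, -1.86]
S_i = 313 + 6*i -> [313, 319, 325, 331, 337]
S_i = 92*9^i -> [92, 828, 7452, 67068, 603612]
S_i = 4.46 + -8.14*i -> [4.46, -3.68, -11.82, -19.96, -28.1]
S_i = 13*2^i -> [13, 26, 52, 104, 208]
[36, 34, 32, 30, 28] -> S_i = 36 + -2*i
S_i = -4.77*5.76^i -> [-4.77, -27.48, -158.26, -911.56, -5250.59]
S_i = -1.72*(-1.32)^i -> [-1.72, 2.27, -3.0, 3.96, -5.22]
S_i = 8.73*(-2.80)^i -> [8.73, -24.44, 68.44, -191.64, 536.59]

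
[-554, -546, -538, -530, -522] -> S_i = -554 + 8*i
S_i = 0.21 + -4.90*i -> [0.21, -4.69, -9.59, -14.49, -19.39]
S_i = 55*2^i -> [55, 110, 220, 440, 880]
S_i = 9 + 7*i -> [9, 16, 23, 30, 37]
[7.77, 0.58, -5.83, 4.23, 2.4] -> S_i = Random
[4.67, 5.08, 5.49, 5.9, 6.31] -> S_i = 4.67 + 0.41*i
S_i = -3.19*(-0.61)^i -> [-3.19, 1.95, -1.19, 0.72, -0.44]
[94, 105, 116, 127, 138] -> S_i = 94 + 11*i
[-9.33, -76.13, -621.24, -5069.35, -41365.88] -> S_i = -9.33*8.16^i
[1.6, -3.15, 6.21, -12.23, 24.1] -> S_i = 1.60*(-1.97)^i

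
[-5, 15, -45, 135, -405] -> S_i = -5*-3^i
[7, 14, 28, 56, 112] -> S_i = 7*2^i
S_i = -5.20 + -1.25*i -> [-5.2, -6.45, -7.7, -8.95, -10.2]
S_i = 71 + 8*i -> [71, 79, 87, 95, 103]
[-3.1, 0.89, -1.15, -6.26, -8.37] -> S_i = Random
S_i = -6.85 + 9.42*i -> [-6.85, 2.57, 11.99, 21.41, 30.83]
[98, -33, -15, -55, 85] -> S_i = Random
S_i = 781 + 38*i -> [781, 819, 857, 895, 933]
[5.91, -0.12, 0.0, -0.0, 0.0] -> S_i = 5.91*(-0.02)^i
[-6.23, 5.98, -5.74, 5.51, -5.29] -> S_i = -6.23*(-0.96)^i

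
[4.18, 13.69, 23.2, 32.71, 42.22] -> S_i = 4.18 + 9.51*i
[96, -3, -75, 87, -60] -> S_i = Random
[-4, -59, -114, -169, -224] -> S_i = -4 + -55*i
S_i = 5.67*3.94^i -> [5.67, 22.34, 88.02, 346.79, 1366.37]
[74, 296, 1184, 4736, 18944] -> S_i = 74*4^i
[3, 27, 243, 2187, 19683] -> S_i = 3*9^i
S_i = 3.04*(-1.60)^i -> [3.04, -4.86, 7.78, -12.45, 19.92]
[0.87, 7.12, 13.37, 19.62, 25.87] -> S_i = 0.87 + 6.25*i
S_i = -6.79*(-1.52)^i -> [-6.79, 10.32, -15.69, 23.85, -36.24]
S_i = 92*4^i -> [92, 368, 1472, 5888, 23552]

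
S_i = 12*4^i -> [12, 48, 192, 768, 3072]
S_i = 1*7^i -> [1, 7, 49, 343, 2401]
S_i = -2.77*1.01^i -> [-2.77, -2.8, -2.83, -2.85, -2.88]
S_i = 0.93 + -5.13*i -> [0.93, -4.2, -9.33, -14.46, -19.59]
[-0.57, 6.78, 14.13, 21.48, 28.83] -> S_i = -0.57 + 7.35*i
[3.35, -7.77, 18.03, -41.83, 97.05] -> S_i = 3.35*(-2.32)^i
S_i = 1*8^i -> [1, 8, 64, 512, 4096]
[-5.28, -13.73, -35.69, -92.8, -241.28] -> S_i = -5.28*2.60^i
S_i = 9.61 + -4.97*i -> [9.61, 4.64, -0.33, -5.3, -10.27]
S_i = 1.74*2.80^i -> [1.74, 4.87, 13.64, 38.2, 106.95]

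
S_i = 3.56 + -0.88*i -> [3.56, 2.68, 1.8, 0.92, 0.04]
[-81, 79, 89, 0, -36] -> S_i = Random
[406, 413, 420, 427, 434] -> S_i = 406 + 7*i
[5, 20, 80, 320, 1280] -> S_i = 5*4^i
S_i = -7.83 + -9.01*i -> [-7.83, -16.84, -25.85, -34.86, -43.87]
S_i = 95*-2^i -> [95, -190, 380, -760, 1520]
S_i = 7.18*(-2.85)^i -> [7.18, -20.46, 58.32, -166.21, 473.7]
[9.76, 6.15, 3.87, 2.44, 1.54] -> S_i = 9.76*0.63^i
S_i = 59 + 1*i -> [59, 60, 61, 62, 63]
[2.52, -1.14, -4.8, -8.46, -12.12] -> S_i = 2.52 + -3.66*i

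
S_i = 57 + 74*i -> [57, 131, 205, 279, 353]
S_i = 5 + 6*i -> [5, 11, 17, 23, 29]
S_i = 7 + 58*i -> [7, 65, 123, 181, 239]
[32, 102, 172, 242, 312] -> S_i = 32 + 70*i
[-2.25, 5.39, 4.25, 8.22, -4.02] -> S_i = Random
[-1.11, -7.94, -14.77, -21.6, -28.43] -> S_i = -1.11 + -6.83*i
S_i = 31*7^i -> [31, 217, 1519, 10633, 74431]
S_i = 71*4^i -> [71, 284, 1136, 4544, 18176]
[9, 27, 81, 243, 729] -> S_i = 9*3^i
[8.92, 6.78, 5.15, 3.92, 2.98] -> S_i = 8.92*0.76^i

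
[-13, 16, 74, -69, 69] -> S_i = Random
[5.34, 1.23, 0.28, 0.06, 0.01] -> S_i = 5.34*0.23^i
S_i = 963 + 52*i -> [963, 1015, 1067, 1119, 1171]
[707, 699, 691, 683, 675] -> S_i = 707 + -8*i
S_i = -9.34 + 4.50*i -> [-9.34, -4.84, -0.34, 4.16, 8.66]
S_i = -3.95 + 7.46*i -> [-3.95, 3.51, 10.97, 18.43, 25.89]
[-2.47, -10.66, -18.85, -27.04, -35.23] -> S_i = -2.47 + -8.19*i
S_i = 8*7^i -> [8, 56, 392, 2744, 19208]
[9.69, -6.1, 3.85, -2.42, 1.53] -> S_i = 9.69*(-0.63)^i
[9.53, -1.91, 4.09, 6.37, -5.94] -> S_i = Random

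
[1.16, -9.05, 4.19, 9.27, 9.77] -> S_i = Random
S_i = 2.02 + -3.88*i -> [2.02, -1.86, -5.74, -9.62, -13.5]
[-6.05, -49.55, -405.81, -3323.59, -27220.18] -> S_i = -6.05*8.19^i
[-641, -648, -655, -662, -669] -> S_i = -641 + -7*i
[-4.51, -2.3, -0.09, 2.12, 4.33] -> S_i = -4.51 + 2.21*i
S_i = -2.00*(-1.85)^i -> [-2.0, 3.7, -6.85, 12.66, -23.43]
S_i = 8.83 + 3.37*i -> [8.83, 12.2, 15.57, 18.94, 22.31]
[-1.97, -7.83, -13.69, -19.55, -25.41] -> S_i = -1.97 + -5.86*i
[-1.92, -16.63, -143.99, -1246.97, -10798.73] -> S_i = -1.92*8.66^i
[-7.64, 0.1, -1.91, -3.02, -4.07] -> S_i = Random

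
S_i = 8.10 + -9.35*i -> [8.1, -1.25, -10.6, -19.95, -29.3]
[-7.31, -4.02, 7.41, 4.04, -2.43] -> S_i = Random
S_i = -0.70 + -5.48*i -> [-0.7, -6.18, -11.66, -17.14, -22.62]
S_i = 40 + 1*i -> [40, 41, 42, 43, 44]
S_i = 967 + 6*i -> [967, 973, 979, 985, 991]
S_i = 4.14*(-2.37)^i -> [4.14, -9.81, 23.25, -55.11, 130.62]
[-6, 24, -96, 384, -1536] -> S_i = -6*-4^i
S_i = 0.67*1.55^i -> [0.67, 1.04, 1.61, 2.49, 3.87]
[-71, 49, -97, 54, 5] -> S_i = Random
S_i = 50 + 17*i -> [50, 67, 84, 101, 118]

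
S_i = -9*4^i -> [-9, -36, -144, -576, -2304]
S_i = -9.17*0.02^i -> [-9.17, -0.18, -0.0, -0.0, -0.0]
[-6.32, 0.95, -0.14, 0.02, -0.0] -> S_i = -6.32*(-0.15)^i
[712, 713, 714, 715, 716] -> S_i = 712 + 1*i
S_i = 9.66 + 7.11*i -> [9.66, 16.77, 23.88, 30.99, 38.1]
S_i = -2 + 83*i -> [-2, 81, 164, 247, 330]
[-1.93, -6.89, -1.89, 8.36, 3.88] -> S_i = Random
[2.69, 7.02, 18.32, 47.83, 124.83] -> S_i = 2.69*2.61^i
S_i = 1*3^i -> [1, 3, 9, 27, 81]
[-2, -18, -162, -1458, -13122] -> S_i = -2*9^i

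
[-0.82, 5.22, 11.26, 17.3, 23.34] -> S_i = -0.82 + 6.04*i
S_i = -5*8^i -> [-5, -40, -320, -2560, -20480]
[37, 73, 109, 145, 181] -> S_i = 37 + 36*i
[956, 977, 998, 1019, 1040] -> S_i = 956 + 21*i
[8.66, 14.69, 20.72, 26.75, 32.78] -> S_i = 8.66 + 6.03*i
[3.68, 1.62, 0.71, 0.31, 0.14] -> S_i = 3.68*0.44^i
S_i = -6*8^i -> [-6, -48, -384, -3072, -24576]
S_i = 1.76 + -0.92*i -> [1.76, 0.84, -0.08, -1.0, -1.92]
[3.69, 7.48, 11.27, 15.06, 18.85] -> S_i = 3.69 + 3.79*i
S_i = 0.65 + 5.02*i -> [0.65, 5.67, 10.69, 15.71, 20.73]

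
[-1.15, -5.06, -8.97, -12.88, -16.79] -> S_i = -1.15 + -3.91*i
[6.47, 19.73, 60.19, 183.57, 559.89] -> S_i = 6.47*3.05^i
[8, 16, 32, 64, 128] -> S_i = 8*2^i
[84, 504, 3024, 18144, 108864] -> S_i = 84*6^i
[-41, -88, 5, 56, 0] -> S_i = Random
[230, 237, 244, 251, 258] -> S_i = 230 + 7*i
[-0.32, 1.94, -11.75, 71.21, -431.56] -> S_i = -0.32*(-6.06)^i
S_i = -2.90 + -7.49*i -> [-2.9, -10.39, -17.88, -25.37, -32.86]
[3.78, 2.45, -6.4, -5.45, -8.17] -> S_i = Random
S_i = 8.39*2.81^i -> [8.39, 23.58, 66.25, 186.16, 523.1]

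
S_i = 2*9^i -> [2, 18, 162, 1458, 13122]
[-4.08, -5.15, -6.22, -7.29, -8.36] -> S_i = -4.08 + -1.07*i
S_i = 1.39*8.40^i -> [1.39, 11.68, 98.08, 823.86, 6920.41]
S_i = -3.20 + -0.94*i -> [-3.2, -4.14, -5.08, -6.02, -6.96]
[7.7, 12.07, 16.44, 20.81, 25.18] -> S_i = 7.70 + 4.37*i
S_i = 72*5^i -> [72, 360, 1800, 9000, 45000]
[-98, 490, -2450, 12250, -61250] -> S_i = -98*-5^i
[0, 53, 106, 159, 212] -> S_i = 0 + 53*i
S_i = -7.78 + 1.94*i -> [-7.78, -5.84, -3.9, -1.96, -0.02]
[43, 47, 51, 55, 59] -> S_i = 43 + 4*i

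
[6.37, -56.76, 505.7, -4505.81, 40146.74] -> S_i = 6.37*(-8.91)^i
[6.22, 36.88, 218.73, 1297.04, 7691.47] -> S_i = 6.22*5.93^i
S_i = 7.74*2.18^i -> [7.74, 16.87, 36.78, 80.19, 174.81]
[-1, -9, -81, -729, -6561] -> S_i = -1*9^i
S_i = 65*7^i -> [65, 455, 3185, 22295, 156065]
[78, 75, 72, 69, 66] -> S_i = 78 + -3*i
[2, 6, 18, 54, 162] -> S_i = 2*3^i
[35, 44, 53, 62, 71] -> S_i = 35 + 9*i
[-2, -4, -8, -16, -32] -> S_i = -2*2^i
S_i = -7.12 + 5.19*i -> [-7.12, -1.93, 3.26, 8.45, 13.64]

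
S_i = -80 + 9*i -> [-80, -71, -62, -53, -44]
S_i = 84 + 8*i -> [84, 92, 100, 108, 116]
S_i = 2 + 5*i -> [2, 7, 12, 17, 22]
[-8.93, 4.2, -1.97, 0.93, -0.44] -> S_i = -8.93*(-0.47)^i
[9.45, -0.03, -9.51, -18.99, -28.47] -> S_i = 9.45 + -9.48*i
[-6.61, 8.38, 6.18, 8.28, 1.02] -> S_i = Random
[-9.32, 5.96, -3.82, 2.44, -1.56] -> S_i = -9.32*(-0.64)^i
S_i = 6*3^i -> [6, 18, 54, 162, 486]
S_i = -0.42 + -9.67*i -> [-0.42, -10.09, -19.76, -29.43, -39.1]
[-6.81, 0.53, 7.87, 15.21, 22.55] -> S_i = -6.81 + 7.34*i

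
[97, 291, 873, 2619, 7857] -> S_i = 97*3^i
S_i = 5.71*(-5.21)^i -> [5.71, -29.75, 154.99, -807.51, 4207.14]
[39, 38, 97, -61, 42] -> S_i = Random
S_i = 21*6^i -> [21, 126, 756, 4536, 27216]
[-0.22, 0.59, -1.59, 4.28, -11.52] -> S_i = -0.22*(-2.69)^i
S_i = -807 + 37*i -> [-807, -770, -733, -696, -659]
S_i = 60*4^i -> [60, 240, 960, 3840, 15360]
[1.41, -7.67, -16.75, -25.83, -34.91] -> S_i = 1.41 + -9.08*i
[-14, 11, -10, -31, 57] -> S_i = Random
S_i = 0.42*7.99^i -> [0.42, 3.36, 26.81, 214.23, 1711.73]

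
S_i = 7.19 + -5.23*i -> [7.19, 1.96, -3.27, -8.5, -13.73]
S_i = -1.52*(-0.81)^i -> [-1.52, 1.23, -1.0, 0.81, -0.65]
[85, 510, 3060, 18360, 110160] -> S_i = 85*6^i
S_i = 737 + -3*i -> [737, 734, 731, 728, 725]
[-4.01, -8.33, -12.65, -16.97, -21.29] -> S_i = -4.01 + -4.32*i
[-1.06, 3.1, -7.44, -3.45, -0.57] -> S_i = Random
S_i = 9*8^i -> [9, 72, 576, 4608, 36864]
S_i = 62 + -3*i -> [62, 59, 56, 53, 50]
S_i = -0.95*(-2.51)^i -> [-0.95, 2.38, -5.99, 15.02, -37.71]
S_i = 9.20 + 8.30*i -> [9.2, 17.5, 25.8, 34.1, 42.4]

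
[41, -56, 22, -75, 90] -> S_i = Random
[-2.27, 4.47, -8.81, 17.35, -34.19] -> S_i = -2.27*(-1.97)^i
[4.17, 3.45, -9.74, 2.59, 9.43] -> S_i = Random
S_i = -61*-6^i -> [-61, 366, -2196, 13176, -79056]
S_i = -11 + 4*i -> [-11, -7, -3, 1, 5]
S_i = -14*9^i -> [-14, -126, -1134, -10206, -91854]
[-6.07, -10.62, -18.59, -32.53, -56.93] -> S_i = -6.07*1.75^i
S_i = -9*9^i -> [-9, -81, -729, -6561, -59049]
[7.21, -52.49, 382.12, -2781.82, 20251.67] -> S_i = 7.21*(-7.28)^i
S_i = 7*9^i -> [7, 63, 567, 5103, 45927]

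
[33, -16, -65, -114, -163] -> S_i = 33 + -49*i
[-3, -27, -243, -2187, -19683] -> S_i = -3*9^i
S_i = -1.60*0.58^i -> [-1.6, -0.93, -0.54, -0.31, -0.18]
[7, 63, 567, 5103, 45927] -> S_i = 7*9^i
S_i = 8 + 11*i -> [8, 19, 30, 41, 52]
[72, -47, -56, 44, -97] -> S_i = Random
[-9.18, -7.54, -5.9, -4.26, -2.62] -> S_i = -9.18 + 1.64*i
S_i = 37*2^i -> [37, 74, 148, 296, 592]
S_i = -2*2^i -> [-2, -4, -8, -16, -32]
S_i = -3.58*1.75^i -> [-3.58, -6.26, -10.96, -19.19, -33.58]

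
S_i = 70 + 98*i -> [70, 168, 266, 364, 462]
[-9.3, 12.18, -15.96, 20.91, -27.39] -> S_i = -9.30*(-1.31)^i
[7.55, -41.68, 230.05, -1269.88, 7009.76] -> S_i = 7.55*(-5.52)^i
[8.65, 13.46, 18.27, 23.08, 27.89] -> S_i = 8.65 + 4.81*i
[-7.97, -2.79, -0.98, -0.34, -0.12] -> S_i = -7.97*0.35^i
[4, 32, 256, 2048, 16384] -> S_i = 4*8^i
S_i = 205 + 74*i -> [205, 279, 353, 427, 501]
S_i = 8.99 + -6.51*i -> [8.99, 2.48, -4.03, -10.54, -17.05]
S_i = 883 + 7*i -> [883, 890, 897, 904, 911]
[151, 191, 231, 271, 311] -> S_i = 151 + 40*i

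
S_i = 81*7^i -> [81, 567, 3969, 27783, 194481]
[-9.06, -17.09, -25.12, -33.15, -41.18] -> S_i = -9.06 + -8.03*i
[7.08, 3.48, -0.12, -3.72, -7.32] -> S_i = 7.08 + -3.60*i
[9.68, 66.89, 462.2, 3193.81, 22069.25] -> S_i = 9.68*6.91^i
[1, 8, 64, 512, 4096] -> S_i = 1*8^i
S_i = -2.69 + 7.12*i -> [-2.69, 4.43, 11.55, 18.67, 25.79]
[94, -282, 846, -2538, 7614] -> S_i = 94*-3^i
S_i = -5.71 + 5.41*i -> [-5.71, -0.3, 5.11, 10.52, 15.93]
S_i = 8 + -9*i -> [8, -1, -10, -19, -28]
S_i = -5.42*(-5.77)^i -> [-5.42, 31.27, -180.45, 1041.18, -6007.62]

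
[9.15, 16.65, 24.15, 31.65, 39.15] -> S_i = 9.15 + 7.50*i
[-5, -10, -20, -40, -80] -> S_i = -5*2^i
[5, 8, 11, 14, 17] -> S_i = 5 + 3*i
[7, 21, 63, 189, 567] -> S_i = 7*3^i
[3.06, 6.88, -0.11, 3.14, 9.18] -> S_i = Random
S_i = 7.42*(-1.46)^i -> [7.42, -10.83, 15.82, -23.09, 33.71]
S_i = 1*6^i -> [1, 6, 36, 216, 1296]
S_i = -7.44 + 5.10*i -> [-7.44, -2.34, 2.76, 7.86, 12.96]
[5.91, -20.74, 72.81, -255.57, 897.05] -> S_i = 5.91*(-3.51)^i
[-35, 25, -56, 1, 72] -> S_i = Random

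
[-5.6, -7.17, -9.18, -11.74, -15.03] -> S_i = -5.60*1.28^i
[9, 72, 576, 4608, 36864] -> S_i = 9*8^i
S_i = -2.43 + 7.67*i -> [-2.43, 5.24, 12.91, 20.58, 28.25]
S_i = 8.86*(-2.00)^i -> [8.86, -17.72, 35.44, -70.88, 141.76]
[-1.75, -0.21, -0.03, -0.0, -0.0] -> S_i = -1.75*0.12^i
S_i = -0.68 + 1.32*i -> [-0.68, 0.64, 1.96, 3.28, 4.6]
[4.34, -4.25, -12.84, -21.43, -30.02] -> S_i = 4.34 + -8.59*i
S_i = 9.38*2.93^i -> [9.38, 27.48, 80.53, 235.94, 691.31]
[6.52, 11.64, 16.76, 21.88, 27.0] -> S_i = 6.52 + 5.12*i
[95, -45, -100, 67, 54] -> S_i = Random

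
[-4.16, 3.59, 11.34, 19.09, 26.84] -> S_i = -4.16 + 7.75*i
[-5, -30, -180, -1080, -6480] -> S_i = -5*6^i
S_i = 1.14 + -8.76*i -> [1.14, -7.62, -16.38, -25.14, -33.9]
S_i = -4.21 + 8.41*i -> [-4.21, 4.2, 12.61, 21.02, 29.43]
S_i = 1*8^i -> [1, 8, 64, 512, 4096]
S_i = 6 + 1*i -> [6, 7, 8, 9, 10]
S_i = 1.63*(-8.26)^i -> [1.63, -13.46, 111.21, -918.6, 7587.66]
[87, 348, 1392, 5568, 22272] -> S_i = 87*4^i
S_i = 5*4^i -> [5, 20, 80, 320, 1280]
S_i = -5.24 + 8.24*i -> [-5.24, 3.0, 11.24, 19.48, 27.72]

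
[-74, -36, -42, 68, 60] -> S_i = Random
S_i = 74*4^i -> [74, 296, 1184, 4736, 18944]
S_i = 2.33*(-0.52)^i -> [2.33, -1.21, 0.63, -0.33, 0.17]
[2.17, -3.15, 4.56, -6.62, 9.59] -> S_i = 2.17*(-1.45)^i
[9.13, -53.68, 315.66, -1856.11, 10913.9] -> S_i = 9.13*(-5.88)^i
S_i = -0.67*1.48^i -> [-0.67, -0.99, -1.47, -2.17, -3.21]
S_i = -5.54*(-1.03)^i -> [-5.54, 5.71, -5.88, 6.05, -6.24]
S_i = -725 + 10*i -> [-725, -715, -705, -695, -685]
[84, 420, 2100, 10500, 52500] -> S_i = 84*5^i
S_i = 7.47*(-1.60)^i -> [7.47, -11.95, 19.12, -30.6, 48.96]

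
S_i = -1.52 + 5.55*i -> [-1.52, 4.03, 9.58, 15.13, 20.68]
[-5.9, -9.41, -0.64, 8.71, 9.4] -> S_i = Random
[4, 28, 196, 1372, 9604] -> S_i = 4*7^i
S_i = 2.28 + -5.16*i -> [2.28, -2.88, -8.04, -13.2, -18.36]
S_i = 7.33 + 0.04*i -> [7.33, 7.37, 7.41, 7.45, 7.49]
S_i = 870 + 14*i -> [870, 884, 898, 912, 926]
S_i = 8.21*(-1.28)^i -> [8.21, -10.51, 13.45, -17.22, 22.04]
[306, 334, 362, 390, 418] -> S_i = 306 + 28*i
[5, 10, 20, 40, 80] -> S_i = 5*2^i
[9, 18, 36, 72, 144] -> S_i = 9*2^i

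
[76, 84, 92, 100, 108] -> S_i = 76 + 8*i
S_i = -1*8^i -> [-1, -8, -64, -512, -4096]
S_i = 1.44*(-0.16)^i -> [1.44, -0.23, 0.04, -0.01, 0.0]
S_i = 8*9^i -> [8, 72, 648, 5832, 52488]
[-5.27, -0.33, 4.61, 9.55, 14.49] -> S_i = -5.27 + 4.94*i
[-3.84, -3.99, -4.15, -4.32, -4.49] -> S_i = -3.84*1.04^i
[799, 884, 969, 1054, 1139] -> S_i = 799 + 85*i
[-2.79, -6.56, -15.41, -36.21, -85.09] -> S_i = -2.79*2.35^i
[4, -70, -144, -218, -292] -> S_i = 4 + -74*i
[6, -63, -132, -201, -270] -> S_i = 6 + -69*i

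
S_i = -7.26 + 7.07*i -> [-7.26, -0.19, 6.88, 13.95, 21.02]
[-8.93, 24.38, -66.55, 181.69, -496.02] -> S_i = -8.93*(-2.73)^i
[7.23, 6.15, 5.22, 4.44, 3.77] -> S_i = 7.23*0.85^i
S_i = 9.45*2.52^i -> [9.45, 23.81, 60.01, 151.23, 381.1]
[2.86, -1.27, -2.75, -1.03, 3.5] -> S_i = Random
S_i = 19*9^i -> [19, 171, 1539, 13851, 124659]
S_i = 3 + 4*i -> [3, 7, 11, 15, 19]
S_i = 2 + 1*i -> [2, 3, 4, 5, 6]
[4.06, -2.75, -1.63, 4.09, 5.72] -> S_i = Random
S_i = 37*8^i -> [37, 296, 2368, 18944, 151552]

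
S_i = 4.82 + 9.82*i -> [4.82, 14.64, 24.46, 34.28, 44.1]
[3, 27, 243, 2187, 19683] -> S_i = 3*9^i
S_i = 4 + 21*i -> [4, 25, 46, 67, 88]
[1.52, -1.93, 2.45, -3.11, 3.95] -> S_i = 1.52*(-1.27)^i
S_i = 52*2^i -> [52, 104, 208, 416, 832]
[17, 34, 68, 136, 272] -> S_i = 17*2^i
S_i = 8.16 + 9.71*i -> [8.16, 17.87, 27.58, 37.29, 47.0]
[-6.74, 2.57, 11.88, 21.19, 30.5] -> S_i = -6.74 + 9.31*i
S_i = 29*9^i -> [29, 261, 2349, 21141, 190269]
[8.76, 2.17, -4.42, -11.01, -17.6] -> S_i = 8.76 + -6.59*i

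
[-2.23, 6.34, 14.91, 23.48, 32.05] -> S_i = -2.23 + 8.57*i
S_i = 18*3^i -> [18, 54, 162, 486, 1458]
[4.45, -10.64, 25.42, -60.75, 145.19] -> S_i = 4.45*(-2.39)^i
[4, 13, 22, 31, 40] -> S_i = 4 + 9*i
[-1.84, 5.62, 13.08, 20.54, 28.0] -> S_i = -1.84 + 7.46*i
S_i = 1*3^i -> [1, 3, 9, 27, 81]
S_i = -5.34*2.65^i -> [-5.34, -14.15, -37.5, -99.38, -263.34]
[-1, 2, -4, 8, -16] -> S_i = -1*-2^i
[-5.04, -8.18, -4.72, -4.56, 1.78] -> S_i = Random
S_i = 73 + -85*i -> [73, -12, -97, -182, -267]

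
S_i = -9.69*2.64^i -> [-9.69, -25.58, -67.54, -178.29, -470.69]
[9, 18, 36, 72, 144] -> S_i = 9*2^i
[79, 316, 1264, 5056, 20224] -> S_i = 79*4^i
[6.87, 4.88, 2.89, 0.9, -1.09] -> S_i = 6.87 + -1.99*i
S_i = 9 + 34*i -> [9, 43, 77, 111, 145]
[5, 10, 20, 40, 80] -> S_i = 5*2^i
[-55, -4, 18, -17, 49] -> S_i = Random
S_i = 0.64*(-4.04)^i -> [0.64, -2.59, 10.45, -42.2, 170.49]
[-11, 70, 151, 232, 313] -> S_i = -11 + 81*i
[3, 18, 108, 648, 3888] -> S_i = 3*6^i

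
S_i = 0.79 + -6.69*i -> [0.79, -5.9, -12.59, -19.28, -25.97]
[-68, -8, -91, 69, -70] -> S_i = Random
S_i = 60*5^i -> [60, 300, 1500, 7500, 37500]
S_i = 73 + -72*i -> [73, 1, -71, -143, -215]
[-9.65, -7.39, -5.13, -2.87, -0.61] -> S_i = -9.65 + 2.26*i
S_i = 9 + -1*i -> [9, 8, 7, 6, 5]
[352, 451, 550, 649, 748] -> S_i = 352 + 99*i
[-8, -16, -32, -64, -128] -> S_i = -8*2^i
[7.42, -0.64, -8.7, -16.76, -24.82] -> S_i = 7.42 + -8.06*i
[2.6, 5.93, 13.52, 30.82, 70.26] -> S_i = 2.60*2.28^i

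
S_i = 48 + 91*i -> [48, 139, 230, 321, 412]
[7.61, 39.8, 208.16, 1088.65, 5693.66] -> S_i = 7.61*5.23^i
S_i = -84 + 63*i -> [-84, -21, 42, 105, 168]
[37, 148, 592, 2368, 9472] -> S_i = 37*4^i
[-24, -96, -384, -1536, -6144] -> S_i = -24*4^i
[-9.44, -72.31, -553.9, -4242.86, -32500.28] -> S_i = -9.44*7.66^i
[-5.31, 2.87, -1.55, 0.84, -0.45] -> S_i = -5.31*(-0.54)^i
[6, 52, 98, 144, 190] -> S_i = 6 + 46*i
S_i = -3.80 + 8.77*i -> [-3.8, 4.97, 13.74, 22.51, 31.28]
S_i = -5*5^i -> [-5, -25, -125, -625, -3125]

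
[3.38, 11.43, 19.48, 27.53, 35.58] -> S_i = 3.38 + 8.05*i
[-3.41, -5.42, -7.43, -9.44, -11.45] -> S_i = -3.41 + -2.01*i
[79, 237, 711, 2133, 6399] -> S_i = 79*3^i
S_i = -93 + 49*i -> [-93, -44, 5, 54, 103]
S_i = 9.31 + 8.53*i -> [9.31, 17.84, 26.37, 34.9, 43.43]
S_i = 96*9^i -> [96, 864, 7776, 69984, 629856]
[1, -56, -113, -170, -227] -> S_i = 1 + -57*i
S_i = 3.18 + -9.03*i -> [3.18, -5.85, -14.88, -23.91, -32.94]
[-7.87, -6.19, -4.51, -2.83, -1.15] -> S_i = -7.87 + 1.68*i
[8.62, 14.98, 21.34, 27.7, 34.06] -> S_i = 8.62 + 6.36*i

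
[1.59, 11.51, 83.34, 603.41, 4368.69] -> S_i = 1.59*7.24^i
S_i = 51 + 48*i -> [51, 99, 147, 195, 243]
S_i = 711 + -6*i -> [711, 705, 699, 693, 687]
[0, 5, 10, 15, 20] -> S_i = 0 + 5*i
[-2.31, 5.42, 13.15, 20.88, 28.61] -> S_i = -2.31 + 7.73*i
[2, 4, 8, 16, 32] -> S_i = 2*2^i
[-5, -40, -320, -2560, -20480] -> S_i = -5*8^i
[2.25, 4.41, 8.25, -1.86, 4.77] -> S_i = Random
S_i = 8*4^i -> [8, 32, 128, 512, 2048]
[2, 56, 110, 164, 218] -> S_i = 2 + 54*i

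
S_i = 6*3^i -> [6, 18, 54, 162, 486]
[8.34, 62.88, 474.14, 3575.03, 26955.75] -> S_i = 8.34*7.54^i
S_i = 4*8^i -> [4, 32, 256, 2048, 16384]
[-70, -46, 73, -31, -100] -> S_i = Random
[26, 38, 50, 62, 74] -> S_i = 26 + 12*i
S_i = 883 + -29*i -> [883, 854, 825, 796, 767]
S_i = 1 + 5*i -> [1, 6, 11, 16, 21]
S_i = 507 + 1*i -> [507, 508, 509, 510, 511]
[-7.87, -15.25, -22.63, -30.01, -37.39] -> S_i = -7.87 + -7.38*i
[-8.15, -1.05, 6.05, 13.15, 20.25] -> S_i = -8.15 + 7.10*i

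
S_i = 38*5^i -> [38, 190, 950, 4750, 23750]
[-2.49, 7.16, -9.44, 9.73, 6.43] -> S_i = Random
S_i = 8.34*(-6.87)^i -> [8.34, -57.3, 393.62, -2704.18, 18577.75]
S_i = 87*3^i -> [87, 261, 783, 2349, 7047]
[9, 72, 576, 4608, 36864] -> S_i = 9*8^i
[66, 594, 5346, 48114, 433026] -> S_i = 66*9^i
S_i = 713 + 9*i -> [713, 722, 731, 740, 749]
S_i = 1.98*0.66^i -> [1.98, 1.31, 0.86, 0.57, 0.38]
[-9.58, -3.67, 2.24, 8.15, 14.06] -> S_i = -9.58 + 5.91*i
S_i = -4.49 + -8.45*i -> [-4.49, -12.94, -21.39, -29.84, -38.29]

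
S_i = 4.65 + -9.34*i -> [4.65, -4.69, -14.03, -23.37, -32.71]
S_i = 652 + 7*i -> [652, 659, 666, 673, 680]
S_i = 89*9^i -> [89, 801, 7209, 64881, 583929]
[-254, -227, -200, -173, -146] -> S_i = -254 + 27*i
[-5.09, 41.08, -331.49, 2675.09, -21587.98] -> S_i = -5.09*(-8.07)^i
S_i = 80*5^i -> [80, 400, 2000, 10000, 50000]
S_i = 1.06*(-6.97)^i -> [1.06, -7.39, 51.5, -358.93, 2501.71]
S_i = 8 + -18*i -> [8, -10, -28, -46, -64]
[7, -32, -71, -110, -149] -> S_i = 7 + -39*i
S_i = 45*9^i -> [45, 405, 3645, 32805, 295245]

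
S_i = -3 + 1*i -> [-3, -2, -1, 0, 1]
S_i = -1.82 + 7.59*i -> [-1.82, 5.77, 13.36, 20.95, 28.54]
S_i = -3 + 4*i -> [-3, 1, 5, 9, 13]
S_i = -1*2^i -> [-1, -2, -4, -8, -16]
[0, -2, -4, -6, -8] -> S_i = 0 + -2*i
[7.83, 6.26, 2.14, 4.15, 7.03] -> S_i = Random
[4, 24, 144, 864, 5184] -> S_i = 4*6^i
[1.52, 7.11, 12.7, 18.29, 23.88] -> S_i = 1.52 + 5.59*i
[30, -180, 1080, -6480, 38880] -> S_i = 30*-6^i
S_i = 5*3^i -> [5, 15, 45, 135, 405]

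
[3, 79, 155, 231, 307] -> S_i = 3 + 76*i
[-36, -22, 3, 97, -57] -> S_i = Random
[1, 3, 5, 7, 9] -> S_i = 1 + 2*i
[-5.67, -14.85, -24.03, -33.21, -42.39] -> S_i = -5.67 + -9.18*i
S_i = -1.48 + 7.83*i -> [-1.48, 6.35, 14.18, 22.01, 29.84]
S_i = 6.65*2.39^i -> [6.65, 15.89, 37.99, 90.79, 216.98]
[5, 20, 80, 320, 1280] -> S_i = 5*4^i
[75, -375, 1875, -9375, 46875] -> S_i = 75*-5^i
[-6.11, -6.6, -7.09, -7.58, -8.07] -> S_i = -6.11 + -0.49*i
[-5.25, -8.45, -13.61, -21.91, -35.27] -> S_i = -5.25*1.61^i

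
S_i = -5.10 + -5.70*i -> [-5.1, -10.8, -16.5, -22.2, -27.9]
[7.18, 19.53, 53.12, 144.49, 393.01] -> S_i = 7.18*2.72^i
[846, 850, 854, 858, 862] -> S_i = 846 + 4*i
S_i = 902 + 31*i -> [902, 933, 964, 995, 1026]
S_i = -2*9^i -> [-2, -18, -162, -1458, -13122]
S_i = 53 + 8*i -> [53, 61, 69, 77, 85]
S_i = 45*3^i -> [45, 135, 405, 1215, 3645]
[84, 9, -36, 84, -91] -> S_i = Random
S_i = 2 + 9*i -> [2, 11, 20, 29, 38]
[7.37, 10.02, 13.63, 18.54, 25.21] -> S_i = 7.37*1.36^i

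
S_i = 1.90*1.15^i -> [1.9, 2.18, 2.51, 2.89, 3.32]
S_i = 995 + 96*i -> [995, 1091, 1187, 1283, 1379]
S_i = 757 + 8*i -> [757, 765, 773, 781, 789]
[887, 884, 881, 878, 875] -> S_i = 887 + -3*i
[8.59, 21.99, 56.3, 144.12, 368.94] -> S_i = 8.59*2.56^i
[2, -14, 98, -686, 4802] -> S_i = 2*-7^i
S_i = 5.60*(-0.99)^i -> [5.6, -5.54, 5.49, -5.43, 5.38]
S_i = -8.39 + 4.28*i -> [-8.39, -4.11, 0.17, 4.45, 8.73]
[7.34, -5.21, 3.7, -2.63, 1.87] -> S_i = 7.34*(-0.71)^i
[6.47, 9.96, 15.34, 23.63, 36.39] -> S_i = 6.47*1.54^i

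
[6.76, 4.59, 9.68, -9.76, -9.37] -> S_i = Random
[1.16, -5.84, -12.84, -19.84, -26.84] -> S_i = 1.16 + -7.00*i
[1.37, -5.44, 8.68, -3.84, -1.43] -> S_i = Random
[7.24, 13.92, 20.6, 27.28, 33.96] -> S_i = 7.24 + 6.68*i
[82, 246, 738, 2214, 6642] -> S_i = 82*3^i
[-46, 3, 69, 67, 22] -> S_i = Random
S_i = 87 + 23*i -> [87, 110, 133, 156, 179]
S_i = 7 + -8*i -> [7, -1, -9, -17, -25]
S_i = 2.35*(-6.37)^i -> [2.35, -14.97, 95.36, -607.42, 3869.24]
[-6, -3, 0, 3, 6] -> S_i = -6 + 3*i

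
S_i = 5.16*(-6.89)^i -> [5.16, -35.55, 244.96, -1687.75, 11628.58]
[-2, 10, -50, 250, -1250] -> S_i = -2*-5^i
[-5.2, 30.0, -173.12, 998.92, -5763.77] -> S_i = -5.20*(-5.77)^i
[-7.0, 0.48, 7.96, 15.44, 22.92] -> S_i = -7.00 + 7.48*i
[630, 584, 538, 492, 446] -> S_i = 630 + -46*i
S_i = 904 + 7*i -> [904, 911, 918, 925, 932]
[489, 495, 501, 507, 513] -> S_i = 489 + 6*i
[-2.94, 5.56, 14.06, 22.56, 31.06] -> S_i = -2.94 + 8.50*i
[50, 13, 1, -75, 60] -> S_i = Random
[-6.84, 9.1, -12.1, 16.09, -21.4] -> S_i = -6.84*(-1.33)^i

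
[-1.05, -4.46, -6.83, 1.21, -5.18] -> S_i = Random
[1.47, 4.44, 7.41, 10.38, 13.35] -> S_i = 1.47 + 2.97*i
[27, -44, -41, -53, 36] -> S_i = Random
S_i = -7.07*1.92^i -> [-7.07, -13.57, -26.06, -50.04, -96.08]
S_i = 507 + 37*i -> [507, 544, 581, 618, 655]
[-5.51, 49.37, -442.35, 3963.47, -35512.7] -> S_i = -5.51*(-8.96)^i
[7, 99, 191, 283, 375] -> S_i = 7 + 92*i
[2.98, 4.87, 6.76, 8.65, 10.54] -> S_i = 2.98 + 1.89*i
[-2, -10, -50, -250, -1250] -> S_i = -2*5^i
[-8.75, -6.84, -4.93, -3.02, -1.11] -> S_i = -8.75 + 1.91*i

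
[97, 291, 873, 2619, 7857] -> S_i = 97*3^i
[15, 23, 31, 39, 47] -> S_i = 15 + 8*i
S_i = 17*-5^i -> [17, -85, 425, -2125, 10625]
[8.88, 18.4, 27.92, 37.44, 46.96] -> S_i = 8.88 + 9.52*i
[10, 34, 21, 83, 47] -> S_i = Random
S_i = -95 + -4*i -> [-95, -99, -103, -107, -111]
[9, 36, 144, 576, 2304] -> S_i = 9*4^i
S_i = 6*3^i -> [6, 18, 54, 162, 486]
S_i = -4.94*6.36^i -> [-4.94, -31.42, -199.82, -1270.86, -8082.68]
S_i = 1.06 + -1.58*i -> [1.06, -0.52, -2.1, -3.68, -5.26]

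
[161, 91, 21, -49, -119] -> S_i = 161 + -70*i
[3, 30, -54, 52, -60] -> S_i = Random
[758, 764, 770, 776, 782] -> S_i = 758 + 6*i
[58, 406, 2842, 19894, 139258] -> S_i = 58*7^i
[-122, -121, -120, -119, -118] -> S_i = -122 + 1*i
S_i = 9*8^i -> [9, 72, 576, 4608, 36864]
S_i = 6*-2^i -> [6, -12, 24, -48, 96]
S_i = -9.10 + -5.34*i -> [-9.1, -14.44, -19.78, -25.12, -30.46]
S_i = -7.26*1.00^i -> [-7.26, -7.26, -7.26, -7.26, -7.26]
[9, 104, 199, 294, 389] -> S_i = 9 + 95*i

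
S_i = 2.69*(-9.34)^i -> [2.69, -25.12, 234.66, -2191.76, 20471.03]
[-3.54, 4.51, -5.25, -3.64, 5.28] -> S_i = Random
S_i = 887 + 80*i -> [887, 967, 1047, 1127, 1207]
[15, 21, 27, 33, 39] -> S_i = 15 + 6*i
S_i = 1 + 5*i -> [1, 6, 11, 16, 21]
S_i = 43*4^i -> [43, 172, 688, 2752, 11008]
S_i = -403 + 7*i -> [-403, -396, -389, -382, -375]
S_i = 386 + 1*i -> [386, 387, 388, 389, 390]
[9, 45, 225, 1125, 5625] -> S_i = 9*5^i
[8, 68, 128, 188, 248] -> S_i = 8 + 60*i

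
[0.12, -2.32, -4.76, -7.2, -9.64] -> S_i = 0.12 + -2.44*i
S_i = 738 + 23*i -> [738, 761, 784, 807, 830]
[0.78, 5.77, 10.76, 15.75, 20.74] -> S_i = 0.78 + 4.99*i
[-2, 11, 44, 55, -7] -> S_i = Random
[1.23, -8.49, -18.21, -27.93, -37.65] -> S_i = 1.23 + -9.72*i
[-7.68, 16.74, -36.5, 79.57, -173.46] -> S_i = -7.68*(-2.18)^i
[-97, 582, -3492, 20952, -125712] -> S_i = -97*-6^i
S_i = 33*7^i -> [33, 231, 1617, 11319, 79233]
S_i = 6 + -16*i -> [6, -10, -26, -42, -58]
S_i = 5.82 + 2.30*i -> [5.82, 8.12, 10.42, 12.72, 15.02]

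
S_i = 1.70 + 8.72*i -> [1.7, 10.42, 19.14, 27.86, 36.58]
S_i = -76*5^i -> [-76, -380, -1900, -9500, -47500]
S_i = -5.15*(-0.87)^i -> [-5.15, 4.48, -3.9, 3.39, -2.95]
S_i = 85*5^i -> [85, 425, 2125, 10625, 53125]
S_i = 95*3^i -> [95, 285, 855, 2565, 7695]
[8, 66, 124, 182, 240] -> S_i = 8 + 58*i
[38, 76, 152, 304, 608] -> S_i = 38*2^i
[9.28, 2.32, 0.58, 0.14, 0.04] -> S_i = 9.28*0.25^i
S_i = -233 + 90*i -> [-233, -143, -53, 37, 127]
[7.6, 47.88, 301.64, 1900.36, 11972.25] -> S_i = 7.60*6.30^i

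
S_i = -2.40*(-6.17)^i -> [-2.4, 14.81, -91.37, 563.72, -3478.18]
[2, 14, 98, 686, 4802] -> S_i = 2*7^i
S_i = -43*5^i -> [-43, -215, -1075, -5375, -26875]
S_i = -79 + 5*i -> [-79, -74, -69, -64, -59]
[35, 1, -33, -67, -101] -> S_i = 35 + -34*i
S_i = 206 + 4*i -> [206, 210, 214, 218, 222]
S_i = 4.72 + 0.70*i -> [4.72, 5.42, 6.12, 6.82, 7.52]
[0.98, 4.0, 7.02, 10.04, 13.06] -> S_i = 0.98 + 3.02*i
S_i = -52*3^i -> [-52, -156, -468, -1404, -4212]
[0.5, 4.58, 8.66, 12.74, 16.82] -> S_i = 0.50 + 4.08*i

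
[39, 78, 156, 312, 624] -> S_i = 39*2^i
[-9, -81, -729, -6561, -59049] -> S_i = -9*9^i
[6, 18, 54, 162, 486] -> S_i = 6*3^i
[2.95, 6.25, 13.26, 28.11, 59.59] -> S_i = 2.95*2.12^i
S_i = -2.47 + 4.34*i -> [-2.47, 1.87, 6.21, 10.55, 14.89]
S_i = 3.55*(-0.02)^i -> [3.55, -0.07, 0.0, -0.0, 0.0]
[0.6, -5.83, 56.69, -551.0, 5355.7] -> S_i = 0.60*(-9.72)^i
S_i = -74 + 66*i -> [-74, -8, 58, 124, 190]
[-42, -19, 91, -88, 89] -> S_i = Random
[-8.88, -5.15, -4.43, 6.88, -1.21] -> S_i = Random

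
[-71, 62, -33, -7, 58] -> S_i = Random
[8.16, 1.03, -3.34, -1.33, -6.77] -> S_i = Random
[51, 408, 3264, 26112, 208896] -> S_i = 51*8^i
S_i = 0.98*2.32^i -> [0.98, 2.27, 5.27, 12.24, 28.39]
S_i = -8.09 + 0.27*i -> [-8.09, -7.82, -7.55, -7.28, -7.01]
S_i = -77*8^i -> [-77, -616, -4928, -39424, -315392]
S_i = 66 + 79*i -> [66, 145, 224, 303, 382]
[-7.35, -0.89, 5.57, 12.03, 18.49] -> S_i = -7.35 + 6.46*i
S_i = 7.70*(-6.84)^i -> [7.7, -52.67, 360.25, -2464.1, 16854.47]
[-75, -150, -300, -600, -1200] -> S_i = -75*2^i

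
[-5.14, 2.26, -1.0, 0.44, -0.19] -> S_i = -5.14*(-0.44)^i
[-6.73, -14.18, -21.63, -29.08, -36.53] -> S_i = -6.73 + -7.45*i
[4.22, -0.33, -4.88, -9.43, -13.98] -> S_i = 4.22 + -4.55*i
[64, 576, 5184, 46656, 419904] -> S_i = 64*9^i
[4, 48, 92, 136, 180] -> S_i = 4 + 44*i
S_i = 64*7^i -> [64, 448, 3136, 21952, 153664]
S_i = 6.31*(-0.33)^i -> [6.31, -2.08, 0.69, -0.23, 0.07]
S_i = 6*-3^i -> [6, -18, 54, -162, 486]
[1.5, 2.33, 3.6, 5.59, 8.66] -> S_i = 1.50*1.55^i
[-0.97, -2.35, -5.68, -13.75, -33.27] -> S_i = -0.97*2.42^i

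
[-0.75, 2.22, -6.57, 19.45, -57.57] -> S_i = -0.75*(-2.96)^i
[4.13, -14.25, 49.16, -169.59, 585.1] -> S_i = 4.13*(-3.45)^i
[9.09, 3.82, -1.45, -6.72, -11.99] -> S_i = 9.09 + -5.27*i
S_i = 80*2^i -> [80, 160, 320, 640, 1280]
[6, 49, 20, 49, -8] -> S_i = Random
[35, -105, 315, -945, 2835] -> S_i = 35*-3^i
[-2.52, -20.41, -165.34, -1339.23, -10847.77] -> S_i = -2.52*8.10^i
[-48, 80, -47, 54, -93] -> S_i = Random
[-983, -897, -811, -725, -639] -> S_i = -983 + 86*i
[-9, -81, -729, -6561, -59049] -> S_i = -9*9^i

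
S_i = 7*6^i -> [7, 42, 252, 1512, 9072]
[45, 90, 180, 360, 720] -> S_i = 45*2^i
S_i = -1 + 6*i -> [-1, 5, 11, 17, 23]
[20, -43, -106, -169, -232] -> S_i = 20 + -63*i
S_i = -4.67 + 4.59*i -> [-4.67, -0.08, 4.51, 9.1, 13.69]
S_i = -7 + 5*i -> [-7, -2, 3, 8, 13]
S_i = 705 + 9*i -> [705, 714, 723, 732, 741]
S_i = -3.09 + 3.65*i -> [-3.09, 0.56, 4.21, 7.86, 11.51]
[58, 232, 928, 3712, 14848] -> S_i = 58*4^i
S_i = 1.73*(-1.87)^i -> [1.73, -3.24, 6.05, -11.31, 21.15]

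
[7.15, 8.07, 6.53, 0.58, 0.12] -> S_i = Random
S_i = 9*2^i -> [9, 18, 36, 72, 144]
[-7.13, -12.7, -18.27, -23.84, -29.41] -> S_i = -7.13 + -5.57*i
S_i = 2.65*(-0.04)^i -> [2.65, -0.11, 0.0, -0.0, 0.0]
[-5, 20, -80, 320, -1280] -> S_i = -5*-4^i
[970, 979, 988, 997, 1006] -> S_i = 970 + 9*i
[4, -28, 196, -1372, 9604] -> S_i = 4*-7^i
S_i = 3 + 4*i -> [3, 7, 11, 15, 19]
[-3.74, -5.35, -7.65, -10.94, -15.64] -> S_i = -3.74*1.43^i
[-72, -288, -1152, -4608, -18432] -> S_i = -72*4^i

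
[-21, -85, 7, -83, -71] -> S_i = Random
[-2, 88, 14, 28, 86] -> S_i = Random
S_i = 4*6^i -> [4, 24, 144, 864, 5184]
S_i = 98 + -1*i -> [98, 97, 96, 95, 94]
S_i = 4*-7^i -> [4, -28, 196, -1372, 9604]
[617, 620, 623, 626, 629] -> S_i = 617 + 3*i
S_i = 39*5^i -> [39, 195, 975, 4875, 24375]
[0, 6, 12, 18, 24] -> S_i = 0 + 6*i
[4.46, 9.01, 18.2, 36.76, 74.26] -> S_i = 4.46*2.02^i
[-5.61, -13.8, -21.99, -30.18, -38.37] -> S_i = -5.61 + -8.19*i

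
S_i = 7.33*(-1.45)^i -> [7.33, -10.63, 15.41, -22.35, 32.4]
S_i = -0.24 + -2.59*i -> [-0.24, -2.83, -5.42, -8.01, -10.6]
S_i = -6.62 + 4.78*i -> [-6.62, -1.84, 2.94, 7.72, 12.5]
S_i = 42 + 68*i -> [42, 110, 178, 246, 314]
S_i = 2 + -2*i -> [2, 0, -2, -4, -6]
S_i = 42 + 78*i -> [42, 120, 198, 276, 354]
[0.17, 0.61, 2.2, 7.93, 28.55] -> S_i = 0.17*3.60^i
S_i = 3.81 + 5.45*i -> [3.81, 9.26, 14.71, 20.16, 25.61]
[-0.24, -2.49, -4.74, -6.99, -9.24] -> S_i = -0.24 + -2.25*i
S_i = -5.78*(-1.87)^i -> [-5.78, 10.81, -20.21, 37.8, -70.68]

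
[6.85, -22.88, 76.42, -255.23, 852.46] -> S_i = 6.85*(-3.34)^i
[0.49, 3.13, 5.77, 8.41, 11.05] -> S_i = 0.49 + 2.64*i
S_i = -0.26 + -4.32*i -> [-0.26, -4.58, -8.9, -13.22, -17.54]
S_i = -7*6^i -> [-7, -42, -252, -1512, -9072]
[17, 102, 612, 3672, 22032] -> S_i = 17*6^i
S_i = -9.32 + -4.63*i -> [-9.32, -13.95, -18.58, -23.21, -27.84]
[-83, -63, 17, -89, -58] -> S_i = Random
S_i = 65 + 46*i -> [65, 111, 157, 203, 249]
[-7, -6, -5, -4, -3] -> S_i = -7 + 1*i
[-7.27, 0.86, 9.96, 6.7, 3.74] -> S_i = Random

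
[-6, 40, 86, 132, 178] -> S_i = -6 + 46*i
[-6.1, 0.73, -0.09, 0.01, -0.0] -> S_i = -6.10*(-0.12)^i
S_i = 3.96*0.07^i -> [3.96, 0.28, 0.02, 0.0, 0.0]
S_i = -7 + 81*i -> [-7, 74, 155, 236, 317]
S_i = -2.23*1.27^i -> [-2.23, -2.83, -3.6, -4.57, -5.8]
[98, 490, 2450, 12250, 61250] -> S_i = 98*5^i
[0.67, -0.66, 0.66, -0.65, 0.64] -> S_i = 0.67*(-0.99)^i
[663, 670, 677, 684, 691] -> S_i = 663 + 7*i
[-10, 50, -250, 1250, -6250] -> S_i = -10*-5^i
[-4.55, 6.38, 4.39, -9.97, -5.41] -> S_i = Random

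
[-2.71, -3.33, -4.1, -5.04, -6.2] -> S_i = -2.71*1.23^i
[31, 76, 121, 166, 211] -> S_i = 31 + 45*i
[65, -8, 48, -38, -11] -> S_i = Random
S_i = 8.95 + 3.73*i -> [8.95, 12.68, 16.41, 20.14, 23.87]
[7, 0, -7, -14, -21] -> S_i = 7 + -7*i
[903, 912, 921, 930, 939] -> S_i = 903 + 9*i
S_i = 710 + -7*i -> [710, 703, 696, 689, 682]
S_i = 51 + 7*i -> [51, 58, 65, 72, 79]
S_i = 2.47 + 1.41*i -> [2.47, 3.88, 5.29, 6.7, 8.11]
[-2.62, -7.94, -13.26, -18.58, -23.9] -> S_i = -2.62 + -5.32*i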